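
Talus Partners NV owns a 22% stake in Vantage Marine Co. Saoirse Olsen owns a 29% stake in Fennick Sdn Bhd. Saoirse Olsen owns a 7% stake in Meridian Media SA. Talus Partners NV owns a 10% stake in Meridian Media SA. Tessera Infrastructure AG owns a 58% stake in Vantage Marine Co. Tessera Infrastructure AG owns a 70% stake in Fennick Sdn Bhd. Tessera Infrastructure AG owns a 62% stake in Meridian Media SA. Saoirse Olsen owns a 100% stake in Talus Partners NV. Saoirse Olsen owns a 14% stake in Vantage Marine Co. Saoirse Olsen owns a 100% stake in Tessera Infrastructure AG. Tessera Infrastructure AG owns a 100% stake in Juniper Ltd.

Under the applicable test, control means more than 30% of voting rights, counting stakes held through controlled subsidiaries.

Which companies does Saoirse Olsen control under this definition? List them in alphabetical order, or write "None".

Saoirse holds 100% of Tessera, so Saoirse controls Tessera.
Saoirse holds 100% of Talus, so Saoirse controls Talus.
Tessera and Saoirse and Talus together hold 58% + 14% + 22% = 94% of Vantage, so Saoirse controls Vantage.
Saoirse and Tessera together hold 29% + 70% = 99% of Fennick, so Saoirse controls Fennick.
Talus and Saoirse and Tessera together hold 10% + 7% + 62% = 79% of Meridian, so Saoirse controls Meridian.
Tessera holds 100% of Juniper, so Saoirse controls Juniper.

Fennick Sdn Bhd, Juniper Ltd, Meridian Media SA, Talus Partners NV, Tessera Infrastructure AG, Vantage Marine Co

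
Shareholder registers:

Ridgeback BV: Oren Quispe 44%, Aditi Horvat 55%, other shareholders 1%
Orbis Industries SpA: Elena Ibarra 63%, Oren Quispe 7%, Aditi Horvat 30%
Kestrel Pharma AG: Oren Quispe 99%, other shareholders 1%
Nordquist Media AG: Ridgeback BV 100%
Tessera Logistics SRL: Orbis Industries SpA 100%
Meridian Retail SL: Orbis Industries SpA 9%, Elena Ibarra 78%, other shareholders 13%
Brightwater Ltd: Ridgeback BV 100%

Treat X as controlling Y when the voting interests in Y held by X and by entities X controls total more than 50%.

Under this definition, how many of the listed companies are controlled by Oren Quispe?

Oren holds 99% of Kestrel, so Oren controls Kestrel.
No other company's threshold is met.
Oren controls 1 company.

1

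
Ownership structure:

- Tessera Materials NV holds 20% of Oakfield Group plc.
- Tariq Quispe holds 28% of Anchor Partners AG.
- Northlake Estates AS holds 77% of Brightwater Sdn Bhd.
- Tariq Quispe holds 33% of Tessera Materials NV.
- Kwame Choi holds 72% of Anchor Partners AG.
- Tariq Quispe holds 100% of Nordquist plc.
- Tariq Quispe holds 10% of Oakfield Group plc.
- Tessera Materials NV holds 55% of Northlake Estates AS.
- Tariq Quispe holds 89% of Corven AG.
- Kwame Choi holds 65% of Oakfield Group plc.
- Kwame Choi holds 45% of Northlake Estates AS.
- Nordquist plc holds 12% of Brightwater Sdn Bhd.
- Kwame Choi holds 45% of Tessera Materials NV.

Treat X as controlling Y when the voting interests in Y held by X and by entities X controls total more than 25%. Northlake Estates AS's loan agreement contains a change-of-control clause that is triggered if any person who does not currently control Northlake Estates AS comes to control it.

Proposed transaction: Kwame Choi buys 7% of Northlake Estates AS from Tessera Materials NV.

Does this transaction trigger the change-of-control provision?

The purchase adds only to Kwame's holdings (Tessera's stake shrinks), so Kwame is the only person who could newly come to control Northlake.
Kwame holds 45% of Tessera, so Kwame controls Tessera.
Kwame and Tessera together hold 45% + 55% = 100% of Northlake, so Kwame controls Northlake.
So Kwame already controls Northlake before the transaction.
After the purchase, Kwame's direct stake in Northlake rises to 45% + 7% = 52%, and Tessera's stake falls to 48%.
Kwame controlled Northlake already, so this is not a new person acquiring control; every other person's position is unchanged or reduced.
No new person acquires control, so the clause is not triggered.

No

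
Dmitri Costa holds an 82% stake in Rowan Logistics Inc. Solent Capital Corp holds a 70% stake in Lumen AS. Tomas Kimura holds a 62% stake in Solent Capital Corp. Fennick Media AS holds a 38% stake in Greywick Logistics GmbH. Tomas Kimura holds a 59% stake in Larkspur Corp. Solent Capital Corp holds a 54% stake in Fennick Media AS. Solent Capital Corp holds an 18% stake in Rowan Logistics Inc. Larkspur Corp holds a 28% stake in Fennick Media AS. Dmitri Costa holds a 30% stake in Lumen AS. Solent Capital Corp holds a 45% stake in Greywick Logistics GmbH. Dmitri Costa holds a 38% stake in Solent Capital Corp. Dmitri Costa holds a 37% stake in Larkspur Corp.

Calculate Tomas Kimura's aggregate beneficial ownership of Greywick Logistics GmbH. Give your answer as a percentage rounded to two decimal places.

Tomas reaches Greywick along 3 paths.
Via Solent: 62% × 45% = 27.9%.
Via Solent → Fennick: 62% × 54% × 38% = 12.7224%.
Via Larkspur → Fennick: 59% × 28% × 38% = 6.2776%.
Total: 27.9% + 12.7224% + 6.2776% = 46.9%.
Rounded: 46.90%.

46.90%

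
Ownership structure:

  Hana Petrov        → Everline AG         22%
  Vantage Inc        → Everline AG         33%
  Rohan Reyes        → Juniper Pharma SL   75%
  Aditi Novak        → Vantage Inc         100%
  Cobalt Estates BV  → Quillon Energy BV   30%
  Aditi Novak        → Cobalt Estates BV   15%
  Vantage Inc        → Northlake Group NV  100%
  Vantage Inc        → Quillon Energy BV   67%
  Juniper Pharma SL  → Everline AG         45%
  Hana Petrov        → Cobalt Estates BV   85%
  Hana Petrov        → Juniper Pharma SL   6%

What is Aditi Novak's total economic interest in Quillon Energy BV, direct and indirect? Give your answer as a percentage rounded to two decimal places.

71.50%

Aditi reaches Quillon along 2 paths.
Via Vantage: 100% × 67% = 67%.
Via Cobalt: 15% × 30% = 4.5%.
Total: 67% + 4.5% = 71.5%.
Rounded: 71.50%.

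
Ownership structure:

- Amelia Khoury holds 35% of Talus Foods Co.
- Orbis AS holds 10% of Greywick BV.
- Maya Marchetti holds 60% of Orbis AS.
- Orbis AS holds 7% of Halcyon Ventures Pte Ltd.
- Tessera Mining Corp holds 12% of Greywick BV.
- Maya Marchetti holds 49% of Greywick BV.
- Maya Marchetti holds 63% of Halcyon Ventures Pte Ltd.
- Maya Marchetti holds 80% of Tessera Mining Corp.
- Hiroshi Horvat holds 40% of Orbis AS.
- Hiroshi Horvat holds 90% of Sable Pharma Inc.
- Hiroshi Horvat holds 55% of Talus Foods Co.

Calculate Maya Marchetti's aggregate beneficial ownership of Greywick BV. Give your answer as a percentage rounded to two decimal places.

Maya reaches Greywick along 3 paths.
Via Tessera: 80% × 12% = 9.6%.
Via Orbis: 60% × 10% = 6%.
Direct stake: 49% = 49%.
Total: 9.6% + 6% + 49% = 64.6%.
Rounded: 64.60%.

64.60%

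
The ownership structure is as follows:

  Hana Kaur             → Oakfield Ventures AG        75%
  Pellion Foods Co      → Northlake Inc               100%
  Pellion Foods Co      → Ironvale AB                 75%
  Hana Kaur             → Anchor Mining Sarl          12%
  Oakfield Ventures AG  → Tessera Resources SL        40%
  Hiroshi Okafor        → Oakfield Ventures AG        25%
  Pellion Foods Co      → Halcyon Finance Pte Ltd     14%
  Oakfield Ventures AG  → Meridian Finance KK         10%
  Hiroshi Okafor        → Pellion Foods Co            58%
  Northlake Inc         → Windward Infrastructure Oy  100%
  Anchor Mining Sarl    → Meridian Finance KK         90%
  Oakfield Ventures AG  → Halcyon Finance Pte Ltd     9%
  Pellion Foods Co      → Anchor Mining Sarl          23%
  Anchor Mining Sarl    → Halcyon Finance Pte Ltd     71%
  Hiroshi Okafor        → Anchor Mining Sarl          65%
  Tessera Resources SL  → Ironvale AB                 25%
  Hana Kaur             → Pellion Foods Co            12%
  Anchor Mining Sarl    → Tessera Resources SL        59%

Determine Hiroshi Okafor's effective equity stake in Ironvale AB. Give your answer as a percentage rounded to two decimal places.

Hiroshi reaches Ironvale along 4 paths.
Via Pellion: 58% × 75% = 43.5%.
Via Pellion → Anchor → Tessera: 58% × 23% × 59% × 25% = 1.96765%.
Via Anchor → Tessera: 65% × 59% × 25% = 9.5875%.
Via Oakfield → Tessera: 25% × 40% × 25% = 2.5%.
Total: 43.5% + 1.96765% + 9.5875% + 2.5% = 57.55515%.
Rounded: 57.56%.

57.56%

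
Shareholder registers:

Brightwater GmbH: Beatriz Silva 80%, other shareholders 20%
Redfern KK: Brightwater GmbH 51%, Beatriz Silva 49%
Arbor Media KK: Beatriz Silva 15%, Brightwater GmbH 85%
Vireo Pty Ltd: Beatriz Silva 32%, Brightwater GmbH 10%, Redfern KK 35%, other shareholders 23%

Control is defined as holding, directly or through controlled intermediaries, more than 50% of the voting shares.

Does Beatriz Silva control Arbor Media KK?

Beatriz holds 80% of Brightwater, so Beatriz controls Brightwater.
Beatriz and Brightwater together hold 15% + 85% = 100% of Arbor, so Beatriz controls Arbor.

Yes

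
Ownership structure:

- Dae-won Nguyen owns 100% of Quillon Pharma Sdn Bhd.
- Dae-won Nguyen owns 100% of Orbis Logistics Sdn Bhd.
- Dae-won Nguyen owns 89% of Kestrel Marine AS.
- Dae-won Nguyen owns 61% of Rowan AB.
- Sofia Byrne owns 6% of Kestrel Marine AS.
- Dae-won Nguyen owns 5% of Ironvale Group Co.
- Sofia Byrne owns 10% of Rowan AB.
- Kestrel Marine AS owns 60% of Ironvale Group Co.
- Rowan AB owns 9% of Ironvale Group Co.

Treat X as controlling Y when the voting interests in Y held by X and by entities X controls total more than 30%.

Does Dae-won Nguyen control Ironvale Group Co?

Dae-won holds 61% of Rowan, so Dae-won controls Rowan.
Dae-won holds 89% of Kestrel, so Dae-won controls Kestrel.
Dae-won and Rowan and Kestrel together hold 5% + 9% + 60% = 74% of Ironvale, so Dae-won controls Ironvale.

Yes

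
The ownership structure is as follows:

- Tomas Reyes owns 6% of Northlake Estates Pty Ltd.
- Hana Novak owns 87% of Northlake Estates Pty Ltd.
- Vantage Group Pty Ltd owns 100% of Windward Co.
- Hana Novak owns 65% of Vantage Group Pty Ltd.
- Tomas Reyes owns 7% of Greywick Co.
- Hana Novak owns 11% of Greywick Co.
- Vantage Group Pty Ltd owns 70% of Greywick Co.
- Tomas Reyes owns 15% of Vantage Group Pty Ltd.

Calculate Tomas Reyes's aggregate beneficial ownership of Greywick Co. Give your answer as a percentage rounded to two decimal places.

17.50%

Tomas reaches Greywick along 2 paths.
Direct stake: 7% = 7%.
Via Vantage: 15% × 70% = 10.5%.
Total: 7% + 10.5% = 17.5%.
Rounded: 17.50%.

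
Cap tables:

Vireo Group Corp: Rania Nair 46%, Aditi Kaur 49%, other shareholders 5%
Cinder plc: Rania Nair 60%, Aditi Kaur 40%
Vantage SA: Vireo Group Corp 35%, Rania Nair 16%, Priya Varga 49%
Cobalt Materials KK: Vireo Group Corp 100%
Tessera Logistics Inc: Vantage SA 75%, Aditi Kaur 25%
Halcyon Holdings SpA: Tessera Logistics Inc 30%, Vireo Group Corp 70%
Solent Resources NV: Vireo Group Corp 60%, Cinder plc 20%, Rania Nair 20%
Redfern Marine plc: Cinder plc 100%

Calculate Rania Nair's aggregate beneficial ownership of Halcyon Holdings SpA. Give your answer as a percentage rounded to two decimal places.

39.42%

Rania reaches Halcyon along 3 paths.
Via Vireo → Vantage → Tessera: 46% × 35% × 75% × 30% = 3.6225%.
Via Vantage → Tessera: 16% × 75% × 30% = 3.6%.
Via Vireo: 46% × 70% = 32.2%.
Total: 3.6225% + 3.6% + 32.2% = 39.4225%.
Rounded: 39.42%.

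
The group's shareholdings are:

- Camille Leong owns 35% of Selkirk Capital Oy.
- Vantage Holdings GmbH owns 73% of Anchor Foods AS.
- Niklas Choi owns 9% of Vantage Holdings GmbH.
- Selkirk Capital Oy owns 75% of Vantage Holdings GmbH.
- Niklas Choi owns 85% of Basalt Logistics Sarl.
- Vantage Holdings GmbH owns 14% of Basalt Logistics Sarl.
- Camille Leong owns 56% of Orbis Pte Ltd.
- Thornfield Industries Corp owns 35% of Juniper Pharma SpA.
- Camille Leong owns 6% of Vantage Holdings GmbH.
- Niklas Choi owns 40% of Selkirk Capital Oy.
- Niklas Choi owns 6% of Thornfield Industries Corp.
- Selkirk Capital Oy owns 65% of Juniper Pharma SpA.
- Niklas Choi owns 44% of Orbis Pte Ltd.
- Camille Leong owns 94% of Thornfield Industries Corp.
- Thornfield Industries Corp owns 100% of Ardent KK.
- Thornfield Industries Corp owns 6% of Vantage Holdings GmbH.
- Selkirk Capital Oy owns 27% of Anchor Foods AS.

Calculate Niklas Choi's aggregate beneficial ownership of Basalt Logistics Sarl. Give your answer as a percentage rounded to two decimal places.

90.51%

Niklas reaches Basalt along 4 paths.
Direct stake: 85% = 85%.
Via Selkirk → Vantage: 40% × 75% × 14% = 4.2%.
Via Vantage: 9% × 14% = 1.26%.
Via Thornfield → Vantage: 6% × 6% × 14% = 0.0504%.
Total: 85% + 4.2% + 1.26% + 0.0504% = 90.5104%.
Rounded: 90.51%.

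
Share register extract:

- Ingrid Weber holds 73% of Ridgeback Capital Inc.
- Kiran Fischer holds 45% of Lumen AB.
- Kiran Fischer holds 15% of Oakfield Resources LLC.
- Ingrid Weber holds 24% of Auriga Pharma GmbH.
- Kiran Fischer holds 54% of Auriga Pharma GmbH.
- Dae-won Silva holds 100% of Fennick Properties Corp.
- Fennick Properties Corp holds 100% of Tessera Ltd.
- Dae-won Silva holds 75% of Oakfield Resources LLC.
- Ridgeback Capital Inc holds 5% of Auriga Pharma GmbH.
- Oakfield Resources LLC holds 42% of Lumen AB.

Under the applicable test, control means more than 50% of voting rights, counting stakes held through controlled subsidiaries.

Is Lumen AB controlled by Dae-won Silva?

Dae-won holds 100% of Fennick, so Dae-won controls Fennick.
Dae-won holds 75% of Oakfield, so Dae-won controls Oakfield.
Fennick holds 100% of Tessera, so Dae-won controls Tessera.
In Lumen, Dae-won's side holds only 42%, not > 50%.
So Dae-won does not control Lumen.

No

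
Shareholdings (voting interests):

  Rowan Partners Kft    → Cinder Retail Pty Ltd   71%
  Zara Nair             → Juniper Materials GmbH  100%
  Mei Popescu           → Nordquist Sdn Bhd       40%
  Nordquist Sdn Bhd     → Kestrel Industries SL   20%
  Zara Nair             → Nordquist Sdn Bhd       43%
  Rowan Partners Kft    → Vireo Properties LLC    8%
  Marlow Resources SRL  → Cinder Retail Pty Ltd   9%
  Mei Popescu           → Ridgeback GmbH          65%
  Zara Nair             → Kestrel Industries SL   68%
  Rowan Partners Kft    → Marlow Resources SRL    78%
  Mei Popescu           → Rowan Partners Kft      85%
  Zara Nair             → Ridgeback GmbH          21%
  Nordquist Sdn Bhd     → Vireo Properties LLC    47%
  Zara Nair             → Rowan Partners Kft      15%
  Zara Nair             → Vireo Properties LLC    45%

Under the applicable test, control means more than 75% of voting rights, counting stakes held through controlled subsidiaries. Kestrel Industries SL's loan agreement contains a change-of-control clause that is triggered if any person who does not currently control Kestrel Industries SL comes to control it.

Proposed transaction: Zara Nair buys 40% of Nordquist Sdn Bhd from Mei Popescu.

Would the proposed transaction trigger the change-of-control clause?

Yes

The purchase adds only to Zara's holdings (Mei's stake shrinks), so Zara is the only person who could newly come to control Kestrel.
Zara holds 100% of Juniper, so Zara controls Juniper.
In Kestrel, Zara's side holds only 68%, not > 75%.
So before the transaction, Zara does not control Kestrel.
After the purchase, Zara's direct stake in Nordquist rises to 43% + 40% = 83%, and Mei's stake falls to 0%.
Zara holds 83% of Nordquist, so Zara controls Nordquist.
Nordquist and Zara together hold 20% + 68% = 88% of Kestrel, so Zara controls Kestrel.
Zara did not control Kestrel before and does after, so the clause is triggered.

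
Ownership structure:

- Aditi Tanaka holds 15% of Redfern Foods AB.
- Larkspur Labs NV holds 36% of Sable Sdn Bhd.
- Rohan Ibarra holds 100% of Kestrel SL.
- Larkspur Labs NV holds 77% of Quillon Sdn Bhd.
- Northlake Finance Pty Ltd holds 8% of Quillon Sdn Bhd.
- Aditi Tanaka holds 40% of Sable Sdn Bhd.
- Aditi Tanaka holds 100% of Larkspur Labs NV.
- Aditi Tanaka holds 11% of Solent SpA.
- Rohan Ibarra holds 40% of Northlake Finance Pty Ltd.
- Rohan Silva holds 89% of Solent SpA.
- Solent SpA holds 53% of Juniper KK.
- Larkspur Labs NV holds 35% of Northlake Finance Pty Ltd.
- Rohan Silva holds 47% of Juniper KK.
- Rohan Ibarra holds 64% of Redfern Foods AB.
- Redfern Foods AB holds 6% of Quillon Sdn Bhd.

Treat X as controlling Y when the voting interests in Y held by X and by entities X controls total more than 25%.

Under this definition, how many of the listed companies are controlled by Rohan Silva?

2

Rohan Silva holds 89% of Solent, so Rohan Silva controls Solent.
Rohan Silva and Solent together hold 47% + 53% = 100% of Juniper, so Rohan Silva controls Juniper.
No other company's threshold is met.
Rohan Silva controls 2 companies.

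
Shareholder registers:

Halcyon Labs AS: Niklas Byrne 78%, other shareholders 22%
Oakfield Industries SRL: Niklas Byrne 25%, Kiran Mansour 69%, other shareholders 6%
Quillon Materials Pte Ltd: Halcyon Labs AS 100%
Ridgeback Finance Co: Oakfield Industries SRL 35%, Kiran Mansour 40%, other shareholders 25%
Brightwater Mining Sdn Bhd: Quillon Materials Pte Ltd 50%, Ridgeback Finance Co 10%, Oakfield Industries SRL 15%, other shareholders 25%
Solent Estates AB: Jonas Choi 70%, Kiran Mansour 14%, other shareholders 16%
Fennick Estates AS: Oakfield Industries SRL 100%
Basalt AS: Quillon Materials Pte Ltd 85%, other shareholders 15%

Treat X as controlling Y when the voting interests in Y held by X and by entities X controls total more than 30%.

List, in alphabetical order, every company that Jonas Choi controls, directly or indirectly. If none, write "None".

Jonas holds 70% of Solent, so Jonas controls Solent.
No other company's threshold is met.

Solent Estates AB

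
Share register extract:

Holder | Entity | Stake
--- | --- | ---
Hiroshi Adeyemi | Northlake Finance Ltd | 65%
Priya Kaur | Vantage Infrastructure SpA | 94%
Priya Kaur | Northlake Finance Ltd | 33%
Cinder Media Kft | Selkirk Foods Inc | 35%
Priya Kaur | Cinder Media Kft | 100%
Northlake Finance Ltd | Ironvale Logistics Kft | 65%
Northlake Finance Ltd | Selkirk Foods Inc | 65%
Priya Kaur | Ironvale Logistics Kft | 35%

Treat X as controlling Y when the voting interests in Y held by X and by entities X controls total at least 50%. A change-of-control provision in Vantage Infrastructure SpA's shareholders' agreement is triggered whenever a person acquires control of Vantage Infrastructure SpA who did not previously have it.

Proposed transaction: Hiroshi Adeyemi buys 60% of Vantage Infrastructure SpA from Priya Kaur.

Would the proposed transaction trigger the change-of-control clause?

The purchase adds only to Hiroshi's holdings (Priya's stake shrinks), so Hiroshi is the only person who could newly come to control Vantage.
Hiroshi holds 65% of Northlake, so Hiroshi controls Northlake.
Northlake holds 65% of Ironvale, so Hiroshi controls Ironvale.
Northlake holds 65% of Selkirk, so Hiroshi controls Selkirk.
Neither Hiroshi nor any entity Hiroshi controls holds any voting interest in Vantage.
So before the transaction, Hiroshi does not control Vantage.
After the purchase, Hiroshi holds 60% of Vantage directly, and Priya's stake falls to 34%.
Hiroshi holds 60% of Vantage, so Hiroshi controls Vantage.
Hiroshi did not control Vantage before and does after, so the clause is triggered.

Yes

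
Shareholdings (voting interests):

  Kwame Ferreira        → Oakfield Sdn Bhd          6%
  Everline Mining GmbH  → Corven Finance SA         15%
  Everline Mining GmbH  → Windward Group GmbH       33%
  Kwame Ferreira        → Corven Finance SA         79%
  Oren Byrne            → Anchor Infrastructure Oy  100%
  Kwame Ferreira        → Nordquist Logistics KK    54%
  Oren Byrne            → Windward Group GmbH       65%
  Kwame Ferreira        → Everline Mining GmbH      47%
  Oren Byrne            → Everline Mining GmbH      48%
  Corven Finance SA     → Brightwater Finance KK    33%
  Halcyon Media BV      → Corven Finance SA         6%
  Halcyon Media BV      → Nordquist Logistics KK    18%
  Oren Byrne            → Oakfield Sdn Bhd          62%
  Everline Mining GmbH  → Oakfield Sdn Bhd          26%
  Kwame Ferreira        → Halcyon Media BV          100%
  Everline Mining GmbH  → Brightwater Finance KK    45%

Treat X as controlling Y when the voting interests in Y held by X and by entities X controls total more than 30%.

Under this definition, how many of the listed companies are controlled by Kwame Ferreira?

7

Kwame holds 47% of Everline, so Kwame controls Everline.
Kwame holds 100% of Halcyon, so Kwame controls Halcyon.
Kwame and Everline together hold 6% + 26% = 32% of Oakfield, so Kwame controls Oakfield.
Halcyon and Kwame together hold 18% + 54% = 72% of Nordquist, so Kwame controls Nordquist.
Halcyon and Everline and Kwame together hold 6% + 15% + 79% = 100% of Corven, so Kwame controls Corven.
Everline and Corven together hold 45% + 33% = 78% of Brightwater, so Kwame controls Brightwater.
Everline holds 33% of Windward, so Kwame controls Windward.
No other company's threshold is met.
Kwame controls 7 companies.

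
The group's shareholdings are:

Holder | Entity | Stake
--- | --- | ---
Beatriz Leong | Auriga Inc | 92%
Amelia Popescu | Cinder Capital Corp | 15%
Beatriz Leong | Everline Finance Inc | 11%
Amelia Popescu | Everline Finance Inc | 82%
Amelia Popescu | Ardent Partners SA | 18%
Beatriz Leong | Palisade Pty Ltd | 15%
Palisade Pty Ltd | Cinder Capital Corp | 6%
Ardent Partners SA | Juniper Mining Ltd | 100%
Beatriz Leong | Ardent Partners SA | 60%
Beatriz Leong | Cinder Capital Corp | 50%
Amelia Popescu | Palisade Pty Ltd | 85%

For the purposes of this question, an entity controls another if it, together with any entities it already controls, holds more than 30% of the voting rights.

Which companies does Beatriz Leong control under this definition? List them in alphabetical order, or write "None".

Ardent Partners SA, Auriga Inc, Cinder Capital Corp, Juniper Mining Ltd

Beatriz holds 60% of Ardent, so Beatriz controls Ardent.
Beatriz holds 50% of Cinder, so Beatriz controls Cinder.
Beatriz holds 92% of Auriga, so Beatriz controls Auriga.
Ardent holds 100% of Juniper, so Beatriz controls Juniper.
No other company's threshold is met.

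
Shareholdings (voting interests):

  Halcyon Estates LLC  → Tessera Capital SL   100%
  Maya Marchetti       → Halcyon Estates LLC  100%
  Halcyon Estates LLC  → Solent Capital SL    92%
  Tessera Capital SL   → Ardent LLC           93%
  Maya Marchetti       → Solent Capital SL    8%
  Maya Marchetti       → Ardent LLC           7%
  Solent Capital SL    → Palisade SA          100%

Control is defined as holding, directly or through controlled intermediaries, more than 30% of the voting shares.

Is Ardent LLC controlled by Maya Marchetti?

Maya holds 100% of Halcyon, so Maya controls Halcyon.
Halcyon holds 100% of Tessera, so Maya controls Tessera.
Tessera and Maya together hold 93% + 7% = 100% of Ardent, so Maya controls Ardent.

Yes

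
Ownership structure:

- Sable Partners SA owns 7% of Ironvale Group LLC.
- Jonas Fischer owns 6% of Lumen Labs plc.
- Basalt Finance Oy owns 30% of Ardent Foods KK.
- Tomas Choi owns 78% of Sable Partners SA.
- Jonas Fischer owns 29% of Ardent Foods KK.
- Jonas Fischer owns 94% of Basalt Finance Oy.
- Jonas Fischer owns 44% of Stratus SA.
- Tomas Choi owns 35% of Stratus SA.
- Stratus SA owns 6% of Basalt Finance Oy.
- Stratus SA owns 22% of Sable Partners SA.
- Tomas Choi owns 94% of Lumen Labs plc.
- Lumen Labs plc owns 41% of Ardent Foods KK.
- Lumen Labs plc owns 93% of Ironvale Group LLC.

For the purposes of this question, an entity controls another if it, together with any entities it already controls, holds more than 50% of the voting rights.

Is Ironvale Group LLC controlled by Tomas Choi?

Yes

Tomas holds 78% of Sable, so Tomas controls Sable.
Tomas holds 94% of Lumen, so Tomas controls Lumen.
Lumen and Sable together hold 93% + 7% = 100% of Ironvale, so Tomas controls Ironvale.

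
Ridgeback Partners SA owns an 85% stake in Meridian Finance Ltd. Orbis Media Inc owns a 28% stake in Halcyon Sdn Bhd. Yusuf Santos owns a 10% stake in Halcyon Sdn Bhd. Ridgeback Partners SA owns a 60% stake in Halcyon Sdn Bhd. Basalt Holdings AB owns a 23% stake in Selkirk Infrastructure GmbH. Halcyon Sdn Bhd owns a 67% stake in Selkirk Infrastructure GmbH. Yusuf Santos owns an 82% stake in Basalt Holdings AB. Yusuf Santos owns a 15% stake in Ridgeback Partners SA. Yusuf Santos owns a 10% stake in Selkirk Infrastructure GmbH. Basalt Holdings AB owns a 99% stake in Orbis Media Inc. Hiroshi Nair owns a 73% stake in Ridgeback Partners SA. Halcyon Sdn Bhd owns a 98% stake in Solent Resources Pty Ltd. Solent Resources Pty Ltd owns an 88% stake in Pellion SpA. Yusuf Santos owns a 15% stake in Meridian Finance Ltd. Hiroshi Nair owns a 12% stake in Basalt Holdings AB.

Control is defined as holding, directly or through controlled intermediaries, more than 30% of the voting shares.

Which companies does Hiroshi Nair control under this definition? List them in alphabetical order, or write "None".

Hiroshi holds 73% of Ridgeback, so Hiroshi controls Ridgeback.
Ridgeback holds 85% of Meridian, so Hiroshi controls Meridian.
Ridgeback holds 60% of Halcyon, so Hiroshi controls Halcyon.
Halcyon holds 98% of Solent, so Hiroshi controls Solent.
Halcyon holds 67% of Selkirk, so Hiroshi controls Selkirk.
Solent holds 88% of Pellion, so Hiroshi controls Pellion.
No other company's threshold is met.

Halcyon Sdn Bhd, Meridian Finance Ltd, Pellion SpA, Ridgeback Partners SA, Selkirk Infrastructure GmbH, Solent Resources Pty Ltd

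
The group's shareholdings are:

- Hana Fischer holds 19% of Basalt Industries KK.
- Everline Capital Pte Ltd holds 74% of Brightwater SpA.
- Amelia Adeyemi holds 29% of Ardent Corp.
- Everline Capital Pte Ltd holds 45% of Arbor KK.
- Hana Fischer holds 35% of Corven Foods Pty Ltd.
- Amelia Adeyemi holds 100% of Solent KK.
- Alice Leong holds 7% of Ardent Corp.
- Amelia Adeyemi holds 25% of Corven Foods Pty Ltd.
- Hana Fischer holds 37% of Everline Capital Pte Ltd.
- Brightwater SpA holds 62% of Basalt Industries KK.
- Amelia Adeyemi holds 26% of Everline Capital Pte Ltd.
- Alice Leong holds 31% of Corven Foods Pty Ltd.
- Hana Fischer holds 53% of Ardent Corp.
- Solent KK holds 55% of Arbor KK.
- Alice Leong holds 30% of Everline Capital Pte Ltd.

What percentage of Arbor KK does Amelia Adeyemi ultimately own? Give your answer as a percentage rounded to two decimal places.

66.70%

Amelia reaches Arbor along 2 paths.
Via Solent: 100% × 55% = 55%.
Via Everline: 26% × 45% = 11.7%.
Total: 55% + 11.7% = 66.7%.
Rounded: 66.70%.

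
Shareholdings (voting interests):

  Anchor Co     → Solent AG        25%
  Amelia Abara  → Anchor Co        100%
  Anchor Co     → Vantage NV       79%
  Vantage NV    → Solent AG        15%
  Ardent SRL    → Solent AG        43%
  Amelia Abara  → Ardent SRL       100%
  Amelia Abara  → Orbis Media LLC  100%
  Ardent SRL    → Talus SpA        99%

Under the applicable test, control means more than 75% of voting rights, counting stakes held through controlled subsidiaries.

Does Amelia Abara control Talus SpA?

Yes

Amelia holds 100% of Ardent, so Amelia controls Ardent.
Ardent holds 99% of Talus, so Amelia controls Talus.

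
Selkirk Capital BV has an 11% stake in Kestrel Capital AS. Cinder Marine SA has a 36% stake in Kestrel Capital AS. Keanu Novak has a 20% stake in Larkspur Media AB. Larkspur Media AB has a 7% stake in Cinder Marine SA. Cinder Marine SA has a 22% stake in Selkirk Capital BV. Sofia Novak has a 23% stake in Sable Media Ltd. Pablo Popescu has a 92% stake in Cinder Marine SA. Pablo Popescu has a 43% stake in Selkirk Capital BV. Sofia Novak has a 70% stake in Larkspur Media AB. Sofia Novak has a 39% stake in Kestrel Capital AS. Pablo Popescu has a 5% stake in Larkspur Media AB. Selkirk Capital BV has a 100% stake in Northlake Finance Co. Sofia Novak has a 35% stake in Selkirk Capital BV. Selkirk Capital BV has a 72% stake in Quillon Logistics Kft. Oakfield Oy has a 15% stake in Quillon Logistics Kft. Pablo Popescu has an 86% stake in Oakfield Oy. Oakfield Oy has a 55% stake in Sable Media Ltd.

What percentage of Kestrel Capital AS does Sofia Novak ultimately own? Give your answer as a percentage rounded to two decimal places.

44.73%

Sofia reaches Kestrel along 4 paths.
Via Larkspur → Cinder: 70% × 7% × 36% = 1.764%.
Direct stake: 39% = 39%.
Via Selkirk: 35% × 11% = 3.85%.
Via Larkspur → Cinder → Selkirk: 70% × 7% × 22% × 11% = 0.11858%.
Total: 1.764% + 39% + 3.85% + 0.11858% = 44.73258%.
Rounded: 44.73%.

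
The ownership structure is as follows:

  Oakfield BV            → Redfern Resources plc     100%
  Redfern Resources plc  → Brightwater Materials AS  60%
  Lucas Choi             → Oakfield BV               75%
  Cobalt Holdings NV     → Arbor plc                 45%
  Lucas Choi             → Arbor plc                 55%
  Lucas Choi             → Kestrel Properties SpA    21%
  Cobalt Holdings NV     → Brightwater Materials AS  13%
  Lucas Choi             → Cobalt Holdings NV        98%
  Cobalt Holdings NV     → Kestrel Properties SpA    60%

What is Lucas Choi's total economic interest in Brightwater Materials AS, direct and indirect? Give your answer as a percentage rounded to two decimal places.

57.74%

Lucas reaches Brightwater along 2 paths.
Via Cobalt: 98% × 13% = 12.74%.
Via Oakfield → Redfern: 75% × 100% × 60% = 45%.
Total: 12.74% + 45% = 57.74%.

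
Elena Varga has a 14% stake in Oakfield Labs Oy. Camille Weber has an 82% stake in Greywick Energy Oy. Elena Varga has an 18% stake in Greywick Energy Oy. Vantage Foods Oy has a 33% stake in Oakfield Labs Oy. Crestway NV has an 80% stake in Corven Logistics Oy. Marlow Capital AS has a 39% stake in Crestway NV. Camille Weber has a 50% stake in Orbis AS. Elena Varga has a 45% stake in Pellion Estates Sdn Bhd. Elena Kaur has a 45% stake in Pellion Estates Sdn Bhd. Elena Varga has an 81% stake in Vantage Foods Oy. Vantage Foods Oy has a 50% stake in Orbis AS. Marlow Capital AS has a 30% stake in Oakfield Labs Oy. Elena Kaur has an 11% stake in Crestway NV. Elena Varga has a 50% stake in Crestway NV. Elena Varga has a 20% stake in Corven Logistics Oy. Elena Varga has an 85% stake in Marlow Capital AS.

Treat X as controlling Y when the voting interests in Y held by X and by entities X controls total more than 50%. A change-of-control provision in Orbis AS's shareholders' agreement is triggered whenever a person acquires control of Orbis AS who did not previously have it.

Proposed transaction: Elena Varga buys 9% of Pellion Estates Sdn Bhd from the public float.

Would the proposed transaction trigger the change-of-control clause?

The purchase changes only Elena Varga's holdings, so Elena Varga is the only person who could newly come to control Orbis.
Elena Varga holds 81% of Vantage, so Elena Varga controls Vantage.
Elena Varga holds 85% of Marlow, so Elena Varga controls Marlow.
Marlow and Elena Varga and Vantage together hold 30% + 14% + 33% = 77% of Oakfield, so Elena Varga controls Oakfield.
Elena Varga and Marlow together hold 50% + 39% = 89% of Crestway, so Elena Varga controls Crestway.
Elena Varga and Crestway together hold 20% + 80% = 100% of Corven, so Elena Varga controls Corven.
In Orbis, Elena Varga's side holds only 50%, not > 50%.
So before the transaction, Elena Varga does not control Orbis.
After the purchase, Elena Varga's direct stake in Pellion rises to 45% + 9% = 54%.
Elena Varga holds 54% of Pellion, so Elena Varga controls Pellion.
After the transaction, Elena Varga's side holds 50% of Orbis, not > 50%, so Elena Varga still does not control Orbis.
No new person acquires control, so the clause is not triggered.

No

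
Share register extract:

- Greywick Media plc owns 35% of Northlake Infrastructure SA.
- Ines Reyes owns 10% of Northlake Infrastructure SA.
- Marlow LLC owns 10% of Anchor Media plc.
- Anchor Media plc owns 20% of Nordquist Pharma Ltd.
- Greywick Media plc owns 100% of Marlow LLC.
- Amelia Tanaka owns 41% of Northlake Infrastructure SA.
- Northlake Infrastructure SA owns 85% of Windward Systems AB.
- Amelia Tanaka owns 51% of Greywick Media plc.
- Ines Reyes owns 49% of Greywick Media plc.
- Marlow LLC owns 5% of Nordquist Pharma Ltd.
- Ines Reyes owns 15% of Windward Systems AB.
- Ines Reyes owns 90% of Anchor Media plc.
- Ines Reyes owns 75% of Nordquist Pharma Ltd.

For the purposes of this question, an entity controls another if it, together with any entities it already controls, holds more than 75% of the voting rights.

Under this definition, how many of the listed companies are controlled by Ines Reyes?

2

Ines holds 90% of Anchor, so Ines controls Anchor.
Anchor and Ines together hold 20% + 75% = 95% of Nordquist, so Ines controls Nordquist.
No other company's threshold is met.
Ines controls 2 companies.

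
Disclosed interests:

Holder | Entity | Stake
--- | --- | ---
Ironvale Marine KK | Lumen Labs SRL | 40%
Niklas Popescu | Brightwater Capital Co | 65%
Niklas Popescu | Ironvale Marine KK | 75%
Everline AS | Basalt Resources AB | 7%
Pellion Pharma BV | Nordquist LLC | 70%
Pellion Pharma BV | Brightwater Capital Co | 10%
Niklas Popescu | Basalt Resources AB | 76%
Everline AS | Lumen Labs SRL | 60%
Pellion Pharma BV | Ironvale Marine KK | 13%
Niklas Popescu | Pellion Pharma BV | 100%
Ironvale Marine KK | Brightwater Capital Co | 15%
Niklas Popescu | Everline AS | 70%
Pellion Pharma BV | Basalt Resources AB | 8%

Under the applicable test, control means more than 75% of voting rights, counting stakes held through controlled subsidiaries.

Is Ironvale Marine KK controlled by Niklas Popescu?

Yes

Niklas holds 100% of Pellion, so Niklas controls Pellion.
Pellion and Niklas together hold 13% + 75% = 88% of Ironvale, so Niklas controls Ironvale.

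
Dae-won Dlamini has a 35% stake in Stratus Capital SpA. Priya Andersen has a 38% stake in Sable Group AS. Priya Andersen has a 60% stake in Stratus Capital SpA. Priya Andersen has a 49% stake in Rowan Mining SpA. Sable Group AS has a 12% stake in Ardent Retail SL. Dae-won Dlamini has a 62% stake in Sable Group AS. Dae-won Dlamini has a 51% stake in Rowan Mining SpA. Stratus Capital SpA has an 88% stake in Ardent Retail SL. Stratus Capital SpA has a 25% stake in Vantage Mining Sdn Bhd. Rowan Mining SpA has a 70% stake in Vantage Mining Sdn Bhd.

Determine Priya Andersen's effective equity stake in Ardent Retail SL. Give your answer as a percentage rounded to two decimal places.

Priya reaches Ardent along 2 paths.
Via Stratus: 60% × 88% = 52.8%.
Via Sable: 38% × 12% = 4.56%.
Total: 52.8% + 4.56% = 57.36%.

57.36%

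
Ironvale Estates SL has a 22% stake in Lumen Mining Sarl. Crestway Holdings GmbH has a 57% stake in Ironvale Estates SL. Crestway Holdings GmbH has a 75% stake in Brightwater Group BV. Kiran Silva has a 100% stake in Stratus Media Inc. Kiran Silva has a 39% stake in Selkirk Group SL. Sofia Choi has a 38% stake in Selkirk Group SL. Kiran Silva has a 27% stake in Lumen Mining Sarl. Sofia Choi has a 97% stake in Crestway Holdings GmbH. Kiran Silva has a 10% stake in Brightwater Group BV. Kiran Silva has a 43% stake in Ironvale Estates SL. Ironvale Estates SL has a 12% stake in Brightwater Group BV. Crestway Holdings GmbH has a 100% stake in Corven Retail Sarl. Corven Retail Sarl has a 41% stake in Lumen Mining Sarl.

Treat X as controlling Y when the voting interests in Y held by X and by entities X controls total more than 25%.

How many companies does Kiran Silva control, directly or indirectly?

Kiran holds 43% of Ironvale, so Kiran controls Ironvale.
Kiran holds 39% of Selkirk, so Kiran controls Selkirk.
Ironvale and Kiran together hold 22% + 27% = 49% of Lumen, so Kiran controls Lumen.
Kiran holds 100% of Stratus, so Kiran controls Stratus.
No other company's threshold is met.
Kiran controls 4 companies.

4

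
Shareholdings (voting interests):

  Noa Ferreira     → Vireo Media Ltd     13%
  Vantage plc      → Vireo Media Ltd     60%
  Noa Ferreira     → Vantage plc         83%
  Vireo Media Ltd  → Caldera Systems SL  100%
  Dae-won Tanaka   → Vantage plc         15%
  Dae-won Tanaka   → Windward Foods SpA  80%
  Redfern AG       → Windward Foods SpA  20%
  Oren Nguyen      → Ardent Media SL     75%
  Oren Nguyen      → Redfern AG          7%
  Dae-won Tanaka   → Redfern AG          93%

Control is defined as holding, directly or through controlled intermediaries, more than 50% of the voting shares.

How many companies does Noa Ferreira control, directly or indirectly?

Noa holds 83% of Vantage, so Noa controls Vantage.
Vantage and Noa together hold 60% + 13% = 73% of Vireo, so Noa controls Vireo.
Vireo holds 100% of Caldera, so Noa controls Caldera.
No other company's threshold is met.
Noa controls 3 companies.

3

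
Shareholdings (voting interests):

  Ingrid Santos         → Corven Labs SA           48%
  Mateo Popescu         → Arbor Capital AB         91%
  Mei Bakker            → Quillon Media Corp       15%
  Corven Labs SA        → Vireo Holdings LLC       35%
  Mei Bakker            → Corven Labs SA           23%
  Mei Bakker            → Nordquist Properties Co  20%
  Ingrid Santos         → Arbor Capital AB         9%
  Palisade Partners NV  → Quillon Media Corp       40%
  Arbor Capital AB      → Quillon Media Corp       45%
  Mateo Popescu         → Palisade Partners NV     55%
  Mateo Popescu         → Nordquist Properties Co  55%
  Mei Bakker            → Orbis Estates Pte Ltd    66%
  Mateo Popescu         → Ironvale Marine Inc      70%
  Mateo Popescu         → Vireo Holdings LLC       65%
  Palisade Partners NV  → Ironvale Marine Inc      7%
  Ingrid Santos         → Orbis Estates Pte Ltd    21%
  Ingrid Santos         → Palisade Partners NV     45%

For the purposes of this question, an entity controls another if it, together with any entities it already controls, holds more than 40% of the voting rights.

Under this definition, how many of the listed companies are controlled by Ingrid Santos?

Ingrid holds 45% of Palisade, so Ingrid controls Palisade.
Ingrid holds 48% of Corven, so Ingrid controls Corven.
No other company's threshold is met.
Ingrid controls 2 companies.

2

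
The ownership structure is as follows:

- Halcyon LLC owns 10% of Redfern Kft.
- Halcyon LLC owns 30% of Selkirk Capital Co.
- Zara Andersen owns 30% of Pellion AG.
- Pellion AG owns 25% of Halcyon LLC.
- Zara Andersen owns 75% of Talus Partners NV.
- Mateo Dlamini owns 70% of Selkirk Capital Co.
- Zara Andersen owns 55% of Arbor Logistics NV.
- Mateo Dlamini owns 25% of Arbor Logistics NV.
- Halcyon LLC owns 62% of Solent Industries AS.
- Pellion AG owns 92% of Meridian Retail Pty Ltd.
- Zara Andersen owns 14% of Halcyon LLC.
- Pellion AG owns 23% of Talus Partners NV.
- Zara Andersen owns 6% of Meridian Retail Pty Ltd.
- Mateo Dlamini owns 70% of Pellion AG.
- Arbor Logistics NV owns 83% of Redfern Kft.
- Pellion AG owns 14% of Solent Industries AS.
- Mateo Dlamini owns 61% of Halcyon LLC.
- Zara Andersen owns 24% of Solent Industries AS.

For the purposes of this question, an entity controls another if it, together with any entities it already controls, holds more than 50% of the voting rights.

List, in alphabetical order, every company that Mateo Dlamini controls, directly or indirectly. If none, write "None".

Halcyon LLC, Meridian Retail Pty Ltd, Pellion AG, Selkirk Capital Co, Solent Industries AS

Mateo holds 70% of Pellion, so Mateo controls Pellion.
Pellion and Mateo together hold 25% + 61% = 86% of Halcyon, so Mateo controls Halcyon.
Mateo and Halcyon together hold 70% + 30% = 100% of Selkirk, so Mateo controls Selkirk.
Pellion holds 92% of Meridian, so Mateo controls Meridian.
Pellion and Halcyon together hold 14% + 62% = 76% of Solent, so Mateo controls Solent.
No other company's threshold is met.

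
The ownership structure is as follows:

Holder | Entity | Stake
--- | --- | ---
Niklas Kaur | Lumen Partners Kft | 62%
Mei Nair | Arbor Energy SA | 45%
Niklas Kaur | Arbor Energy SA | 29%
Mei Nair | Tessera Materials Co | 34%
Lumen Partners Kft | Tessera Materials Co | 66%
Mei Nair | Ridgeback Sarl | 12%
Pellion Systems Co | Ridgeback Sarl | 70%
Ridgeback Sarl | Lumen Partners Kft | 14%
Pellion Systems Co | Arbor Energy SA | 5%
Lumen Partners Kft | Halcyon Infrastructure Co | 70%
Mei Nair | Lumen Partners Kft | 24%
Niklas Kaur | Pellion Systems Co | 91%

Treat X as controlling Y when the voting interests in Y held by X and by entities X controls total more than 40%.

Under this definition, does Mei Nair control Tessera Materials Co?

Mei holds 45% of Arbor, so Mei controls Arbor.
In Tessera, Mei's side holds only 34%, not > 40%.
So Mei does not control Tessera.

No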